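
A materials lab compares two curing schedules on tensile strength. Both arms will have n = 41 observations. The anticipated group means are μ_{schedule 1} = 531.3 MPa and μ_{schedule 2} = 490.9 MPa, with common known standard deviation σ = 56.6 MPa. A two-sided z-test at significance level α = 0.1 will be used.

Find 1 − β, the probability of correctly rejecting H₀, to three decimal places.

Power ≈ 0.944

Standardized effect: d = |μ_{schedule 1} − μ_{schedule 2}| / σ = |531.3 − 490.9| / 56.6 = 0.7138
Noncentrality parameter: λ = d·√(n/2) = 0.7138 × √(41/2) = 3.2318
Two-sided α = 0.1 → critical value z_{0.05} = 1.645.
Power = Φ(λ − 1.645) + Φ(−λ − 1.645) = Φ(1.587) + Φ(-4.877) = 0.9437 + 0.0000 = 0.9437.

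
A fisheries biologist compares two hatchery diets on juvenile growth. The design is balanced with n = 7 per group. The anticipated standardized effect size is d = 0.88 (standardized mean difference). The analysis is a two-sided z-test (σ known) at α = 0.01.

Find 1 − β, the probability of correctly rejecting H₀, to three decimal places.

Noncentrality parameter: δ = d·√(n/2) = 0.88 × √(7/2) = 1.6463
Two-sided α = 0.01 → critical value z_{0.005} = 2.576.
Power = Φ(δ − 2.576) + Φ(−δ − 2.576) = Φ(-0.930) + Φ(-4.222) = 0.1763 + 0.0000 = 0.1763.

Power ≈ 0.176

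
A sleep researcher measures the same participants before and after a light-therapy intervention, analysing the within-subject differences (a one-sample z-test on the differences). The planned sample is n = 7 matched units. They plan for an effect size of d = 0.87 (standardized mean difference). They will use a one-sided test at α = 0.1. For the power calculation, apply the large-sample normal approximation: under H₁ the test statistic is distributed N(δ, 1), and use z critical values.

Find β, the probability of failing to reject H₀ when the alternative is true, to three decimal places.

β ≈ 0.154

Noncentrality parameter: δ = d·√n = 0.87 × √7 = 2.3018
Critical value for a one-sided test at α = 0.1: z_α = 1.282.
Power = P(Z > 1.282 − δ) = Φ(1.020) = 0.8462.
Type II error: β = 1 − power = 1 − 0.8462 = 0.1538.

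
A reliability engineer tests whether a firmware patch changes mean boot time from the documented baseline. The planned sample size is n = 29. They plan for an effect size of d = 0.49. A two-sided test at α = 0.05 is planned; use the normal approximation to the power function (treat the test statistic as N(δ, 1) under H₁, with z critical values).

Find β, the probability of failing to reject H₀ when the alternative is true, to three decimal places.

Noncentrality parameter: δ = d·√n = 0.49 × √29 = 2.6387
Two-sided α = 0.05 → critical value z_{0.025} = 1.960.
Power = Φ(δ − 1.960) + Φ(−δ − 1.960) = Φ(0.679) + Φ(-4.599) = 0.7514 + 0.0000 = 0.7514.
Type II error: β = 1 − power = 1 − 0.7514 = 0.2486.

β ≈ 0.249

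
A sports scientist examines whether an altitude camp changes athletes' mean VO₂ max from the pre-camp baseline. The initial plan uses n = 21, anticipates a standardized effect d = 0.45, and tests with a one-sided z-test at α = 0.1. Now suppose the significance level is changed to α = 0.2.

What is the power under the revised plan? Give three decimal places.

δ = d·√n = 0.45 × √21 = 2.0622 (unchanged). New critical value: z_{0.2} = 0.842.
Revised power = P(Z > 0.842 − δ) = Φ(1.221) = 0.8889.

Power ≈ 0.889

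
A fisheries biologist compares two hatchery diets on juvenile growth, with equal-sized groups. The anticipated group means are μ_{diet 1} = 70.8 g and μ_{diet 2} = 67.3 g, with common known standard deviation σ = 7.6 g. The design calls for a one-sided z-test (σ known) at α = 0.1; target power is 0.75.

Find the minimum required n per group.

n = 37 per group

Standardized effect: d = |μ_{diet 1} − μ_{diet 2}| / σ = |70.8 − 67.3| / 7.6 = 0.4605
Set Φ(δ − 1.282) = 0.75; then δ − 1.282 = Φ⁻¹(0.75) = 0.674, giving δ = 1.956.
δ = d·√(n/2) ⇒ n = 2(δ/d)² = 2 × (1.956 / 0.4605)² = 36.08.
Round up to the next whole unit.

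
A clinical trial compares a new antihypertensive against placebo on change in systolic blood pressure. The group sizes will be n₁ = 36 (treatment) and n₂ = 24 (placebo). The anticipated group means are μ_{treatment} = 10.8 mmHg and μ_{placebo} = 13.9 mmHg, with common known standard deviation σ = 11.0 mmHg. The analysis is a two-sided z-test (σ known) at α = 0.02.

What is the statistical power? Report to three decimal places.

Power ≈ 0.105

Standardized effect: d = |μ_{treatment} − μ_{placebo}| / σ = |10.8 − 13.9| / 11.0 = 0.2818
Noncentrality parameter: λ = d / √(1/n₁ + 1/n₂) = 0.2818 / √(1/36 + 1/24) = 1.0694
Critical value for a two-sided test at α = 0.02: z_{α/2} = 2.326.
Power = Φ(λ − 2.326) + Φ(−λ − 2.326) = Φ(-1.257) + Φ(-3.396) = 0.1044 + 0.0003 = 0.1047.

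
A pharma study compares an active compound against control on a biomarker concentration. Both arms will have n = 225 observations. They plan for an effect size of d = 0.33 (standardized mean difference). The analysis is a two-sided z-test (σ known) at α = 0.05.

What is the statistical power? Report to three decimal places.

Noncentrality parameter: δ = d·√(n/2) = 0.33 × √(225/2) = 3.5002
Critical value for a two-sided test at α = 0.05: z_{α/2} = 1.960.
Power = Φ(δ − 1.960) + Φ(−δ − 1.960) = Φ(1.540) + Φ(-5.460) = 0.9382 + 0.0000 = 0.9382.

Power ≈ 0.938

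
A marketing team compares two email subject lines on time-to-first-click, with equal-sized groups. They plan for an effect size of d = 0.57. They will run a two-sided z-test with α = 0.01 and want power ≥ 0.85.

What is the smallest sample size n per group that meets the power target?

Set Φ(δ − 2.576) = 0.85; then δ − 2.576 = Φ⁻¹(0.85) = 1.036, giving δ = 3.612.
(For δ > 0 the lower-tail rejection region contributes negligibly to power, so the one-term inversion is standard.)
δ = d·√(n/2) ⇒ n = 2(δ/d)² = 2 × (3.612 / 0.57)² = 80.32.
Rounding up, n = 81 per group.

n = 81 per group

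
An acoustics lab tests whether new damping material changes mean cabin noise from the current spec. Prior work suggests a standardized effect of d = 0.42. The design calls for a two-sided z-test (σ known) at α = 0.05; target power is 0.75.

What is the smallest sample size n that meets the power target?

For power 0.75 need Φ(δ − z_{0.025}) = 0.75, so δ = z_{0.025} + z_{0.25} = 1.960 + 0.674 = 2.634.
(The Φ(−δ − z_{α/2}) term is vanishingly small for δ > 0 and is dropped in the standard sample-size formula.)
δ = d·√n ⇒ n = (δ/d)² = (2.634 / 0.42)² = 39.34.
Rounding up, n = 40.

n = 40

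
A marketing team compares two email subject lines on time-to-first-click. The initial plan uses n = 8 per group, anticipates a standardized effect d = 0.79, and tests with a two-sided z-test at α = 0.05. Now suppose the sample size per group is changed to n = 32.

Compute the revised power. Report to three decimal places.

Power ≈ 0.885

With n = 32 per group: δ = d·√(n/2) = 0.79 × √(32/2) = 3.1600. Critical value z_{0.025} = 1.960.
Revised power = Φ(δ − 1.960) + Φ(−δ − 1.960) = Φ(1.200) + Φ(-5.120) = 0.8849 + 0.0000 = 0.8849.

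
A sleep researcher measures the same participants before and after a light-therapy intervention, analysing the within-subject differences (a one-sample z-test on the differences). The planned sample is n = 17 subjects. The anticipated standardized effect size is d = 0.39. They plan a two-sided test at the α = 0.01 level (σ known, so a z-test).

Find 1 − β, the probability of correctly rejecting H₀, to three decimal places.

Noncentrality parameter: δ = d·√n = 0.39 × √17 = 1.6080
Two-sided α = 0.01 → critical value z_{0.005} = 2.576.
Power = Φ(δ − 2.576) + Φ(−δ − 2.576) = Φ(-0.968) + Φ(-4.184) = 0.1666 + 0.0000 = 0.1666.

Power ≈ 0.167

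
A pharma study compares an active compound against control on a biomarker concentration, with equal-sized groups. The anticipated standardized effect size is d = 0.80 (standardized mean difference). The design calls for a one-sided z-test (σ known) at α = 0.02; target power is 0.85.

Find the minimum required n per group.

n = 30 per group

For power 0.85 need Φ(δ − z_{0.02}) = 0.85, so δ = z_{0.02} + z_{0.15} = 2.054 + 1.036 = 3.090.
δ = d·√(n/2) ⇒ n = 2(δ/d)² = 2 × (3.090 / 0.80)² = 29.84.
Round up to the next whole unit.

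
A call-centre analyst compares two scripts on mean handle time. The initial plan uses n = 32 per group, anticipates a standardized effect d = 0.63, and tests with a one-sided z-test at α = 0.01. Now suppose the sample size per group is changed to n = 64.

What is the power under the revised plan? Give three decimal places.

Power ≈ 0.892

With n = 64 per group: δ = d·√(n/2) = 0.63 × √(64/2) = 3.5638. Critical value z_{0.01} = 2.326.
Revised power = Φ(δ − 2.326) = Φ(1.237) = 0.8920.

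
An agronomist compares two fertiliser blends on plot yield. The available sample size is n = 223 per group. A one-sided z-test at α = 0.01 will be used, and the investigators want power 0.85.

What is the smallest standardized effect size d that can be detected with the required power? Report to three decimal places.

Need Φ(δ − 2.326) = 0.85, so δ = 2.326 + 1.036 = 3.363.
δ = d·√(n/2) ⇒ d = δ/√(n/2) = 3.363/√(223/2) = 0.3185.

d ≈ 0.318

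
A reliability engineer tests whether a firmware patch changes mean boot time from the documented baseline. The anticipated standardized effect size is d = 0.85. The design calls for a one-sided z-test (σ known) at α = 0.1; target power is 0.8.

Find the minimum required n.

n = 7

For power 0.8 need Φ(δ − z_{0.1}) = 0.8, so δ = z_{0.1} + z_{0.20} = 1.282 + 0.842 = 2.123.
δ = d·√n ⇒ n = (δ/d)² = (2.123 / 0.85)² = 6.24.
Rounding up, n = 7.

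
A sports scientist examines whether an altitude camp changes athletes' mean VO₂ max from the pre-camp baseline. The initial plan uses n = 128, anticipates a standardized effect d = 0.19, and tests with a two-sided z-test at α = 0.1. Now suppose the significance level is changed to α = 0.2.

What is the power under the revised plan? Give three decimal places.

δ = d·√n = 0.19 × √128 = 2.1496 (unchanged). New critical value: z_{0.1} = 1.282.
Revised power = Φ(δ − 1.282) + Φ(−δ − 1.282) = Φ(0.868) + Φ(-3.431) = 0.8073 + 0.0003 = 0.8076.

Power ≈ 0.808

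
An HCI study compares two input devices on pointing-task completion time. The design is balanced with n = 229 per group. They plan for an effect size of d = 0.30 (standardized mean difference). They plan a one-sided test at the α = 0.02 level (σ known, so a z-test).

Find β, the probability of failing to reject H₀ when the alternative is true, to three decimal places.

Noncentrality parameter: δ = d·√(n/2) = 0.30 × √(229/2) = 3.2101
One-sided α = 0.02 → critical value z_{0.02} = 2.054.
Power = Φ(δ − 2.054) = Φ(1.156) = 0.8762.
Type II error: β = 1 − power = 1 − 0.8762 = 0.1238.

β ≈ 0.124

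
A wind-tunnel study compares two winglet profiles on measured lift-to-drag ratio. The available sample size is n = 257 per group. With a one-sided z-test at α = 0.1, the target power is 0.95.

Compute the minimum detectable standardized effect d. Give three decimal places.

Required noncentrality: δ = z_{0.1} + z_{0.05} = 1.282 + 1.645 = 2.926.
δ = d·√(n/2) ⇒ d = δ/√(n/2) = 2.926/√(257/2) = 0.2582.

d ≈ 0.258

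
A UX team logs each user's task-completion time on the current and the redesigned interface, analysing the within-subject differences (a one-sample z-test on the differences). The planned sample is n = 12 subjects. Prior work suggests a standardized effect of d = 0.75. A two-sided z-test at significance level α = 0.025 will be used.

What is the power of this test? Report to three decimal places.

Power ≈ 0.639

Noncentrality parameter: δ = d·√n = 0.75 × √12 = 2.5981
Critical value for a two-sided test at α = 0.025: z_{α/2} = 2.241.
Power = Φ(δ − 2.241) + Φ(−δ − 2.241) = Φ(0.357) + Φ(-4.839) = 0.6393 + 0.0000 = 0.6393.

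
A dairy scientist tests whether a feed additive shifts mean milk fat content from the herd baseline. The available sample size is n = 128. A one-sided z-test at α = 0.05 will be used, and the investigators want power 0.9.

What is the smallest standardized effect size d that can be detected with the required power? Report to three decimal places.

Need Φ(δ − 1.645) = 0.9, so δ = 1.645 + 1.282 = 2.926.
δ = d·√n ⇒ d = δ/√n = 2.926/√128 = 0.2587.

d ≈ 0.259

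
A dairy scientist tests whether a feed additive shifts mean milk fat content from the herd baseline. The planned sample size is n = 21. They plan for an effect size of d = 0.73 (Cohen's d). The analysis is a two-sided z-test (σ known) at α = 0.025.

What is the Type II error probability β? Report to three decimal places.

Noncentrality parameter: δ = d·√n = 0.73 × √21 = 3.3453
Critical value for a two-sided test at α = 0.025: z_{α/2} = 2.241.
Power = Φ(δ − 2.241) + Φ(−δ − 2.241) = Φ(1.104) + Φ(-5.587) = 0.8652 + 0.0000 = 0.8652.
Type II error: β = 1 − power = 1 − 0.8652 = 0.1348.

β ≈ 0.135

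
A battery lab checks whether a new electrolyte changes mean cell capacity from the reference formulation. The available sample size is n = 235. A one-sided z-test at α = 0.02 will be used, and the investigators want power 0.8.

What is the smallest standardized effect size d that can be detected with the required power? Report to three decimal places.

d ≈ 0.189

Required noncentrality: δ = z_{0.02} + z_{0.20} = 2.054 + 0.842 = 2.895.
δ = d·√n ⇒ d = δ/√n = 2.895/√235 = 0.1889.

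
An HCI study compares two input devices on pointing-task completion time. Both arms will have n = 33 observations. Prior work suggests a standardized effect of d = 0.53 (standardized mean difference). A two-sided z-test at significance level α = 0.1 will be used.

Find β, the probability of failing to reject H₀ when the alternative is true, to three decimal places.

Noncentrality parameter: δ = d·√(n/2) = 0.53 × √(33/2) = 2.1529
Two-sided α = 0.1 → critical value z_{0.05} = 1.645.
Power = Φ(δ − 1.645) + Φ(−δ − 1.645) = Φ(0.508) + Φ(-3.798) = 0.6943 + 0.0001 = 0.6944.
Type II error: β = 1 − power = 1 − 0.6944 = 0.3056.

β ≈ 0.306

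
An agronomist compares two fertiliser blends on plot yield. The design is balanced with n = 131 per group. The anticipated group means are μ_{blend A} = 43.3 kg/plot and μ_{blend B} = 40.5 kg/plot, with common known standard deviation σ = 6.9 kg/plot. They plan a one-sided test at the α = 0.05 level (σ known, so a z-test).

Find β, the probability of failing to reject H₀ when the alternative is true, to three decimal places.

β ≈ 0.051

Standardized effect: d = |μ_{blend A} − μ_{blend B}| / σ = |43.3 − 40.5| / 6.9 = 0.4058
Noncentrality parameter: δ = d·√(n/2) = 0.4058 × √(131/2) = 3.2842
Critical value for a one-sided test at α = 0.05: z_α = 1.645.
Power = P(Z > 1.645 − δ) = Φ(1.639) = 0.9494.
Type II error: β = 1 − power = 1 − 0.9494 = 0.0506.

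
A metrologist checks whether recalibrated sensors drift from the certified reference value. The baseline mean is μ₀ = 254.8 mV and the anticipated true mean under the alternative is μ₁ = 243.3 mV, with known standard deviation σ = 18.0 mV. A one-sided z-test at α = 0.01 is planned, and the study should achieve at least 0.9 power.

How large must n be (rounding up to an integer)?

n = 32

Standardized effect: d = |μ₁ − μ₀| / σ = |243.3 − 254.8| / 18.0 = 0.6389
For power 0.9 need Φ(δ − z_{0.01}) = 0.9, so δ = z_{0.01} + z_{0.10} = 2.326 + 1.282 = 3.608.
δ = d·√n ⇒ n = (δ/d)² = (3.608 / 0.6389)² = 31.89.
Rounding up, n = 32.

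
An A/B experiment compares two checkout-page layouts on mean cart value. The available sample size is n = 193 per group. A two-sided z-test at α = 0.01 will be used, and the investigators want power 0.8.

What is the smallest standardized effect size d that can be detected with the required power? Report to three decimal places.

Required noncentrality: δ = z_{0.005} + z_{0.20} = 2.576 + 0.842 = 3.417.
(The second rejection-region term Φ(−δ − z_{α/2}) is negligible and dropped.)
δ = d·√(n/2) ⇒ d = δ/√(n/2) = 3.417/√(193/2) = 0.3479.

d ≈ 0.348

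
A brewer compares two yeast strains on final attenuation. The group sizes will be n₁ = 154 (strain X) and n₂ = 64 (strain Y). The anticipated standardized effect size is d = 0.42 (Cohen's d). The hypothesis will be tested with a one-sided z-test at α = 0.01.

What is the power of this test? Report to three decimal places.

Power ≈ 0.691

Noncentrality parameter: δ = d / √(1/n₁ + 1/n₂) = 0.42 / √(1/154 + 1/64) = 2.8240
Critical value for a one-sided test at α = 0.01: z_α = 2.326.
Power = P(Z > 2.326 − δ) = Φ(0.498) = 0.6907.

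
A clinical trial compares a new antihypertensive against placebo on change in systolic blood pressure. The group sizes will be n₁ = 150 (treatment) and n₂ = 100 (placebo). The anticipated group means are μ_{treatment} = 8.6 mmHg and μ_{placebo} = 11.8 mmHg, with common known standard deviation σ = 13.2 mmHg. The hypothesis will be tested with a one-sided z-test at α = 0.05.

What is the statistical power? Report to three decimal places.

Standardized effect: d = |μ_{treatment} − μ_{placebo}| / σ = |8.6 − 11.8| / 13.2 = 0.2424
Noncentrality parameter: δ = d / √(1/n₁ + 1/n₂) = 0.2424 / √(1/150 + 1/100) = 1.8778
One-sided α = 0.05 → critical value z_{0.05} = 1.645.
Power = Φ(δ − 1.645) = Φ(0.233) = 0.5921.

Power ≈ 0.592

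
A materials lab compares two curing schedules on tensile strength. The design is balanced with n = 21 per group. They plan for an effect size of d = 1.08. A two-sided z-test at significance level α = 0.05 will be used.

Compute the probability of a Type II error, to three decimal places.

Noncentrality parameter: δ = d·√(n/2) = 1.08 × √(21/2) = 3.4996
Critical value for a two-sided test at α = 0.05: z_{α/2} = 1.960.
Power = Φ(δ − 1.960) + Φ(−δ − 1.960) = Φ(1.540) + Φ(-5.460) = 0.9382 + 0.0000 = 0.9382.
Type II error: β = 1 − power = 1 − 0.9382 = 0.0618.

β ≈ 0.062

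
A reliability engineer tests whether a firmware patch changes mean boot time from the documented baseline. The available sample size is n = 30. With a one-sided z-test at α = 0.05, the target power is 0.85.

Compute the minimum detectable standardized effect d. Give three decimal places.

d ≈ 0.490

Need Φ(δ − 1.645) = 0.85, so δ = 1.645 + 1.036 = 2.681.
δ = d·√n ⇒ d = δ/√n = 2.681/√30 = 0.4895.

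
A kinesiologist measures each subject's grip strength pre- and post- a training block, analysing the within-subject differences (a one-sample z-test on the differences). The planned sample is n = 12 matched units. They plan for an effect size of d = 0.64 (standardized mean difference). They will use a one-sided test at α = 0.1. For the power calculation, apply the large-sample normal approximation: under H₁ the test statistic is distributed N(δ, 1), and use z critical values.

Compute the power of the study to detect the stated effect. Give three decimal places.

Power ≈ 0.825

Noncentrality parameter: δ = d·√n = 0.64 × √12 = 2.2170
One-sided α = 0.1 → critical value z_{0.1} = 1.282.
Power = Φ(δ − 1.282) = Φ(0.935) = 0.8252.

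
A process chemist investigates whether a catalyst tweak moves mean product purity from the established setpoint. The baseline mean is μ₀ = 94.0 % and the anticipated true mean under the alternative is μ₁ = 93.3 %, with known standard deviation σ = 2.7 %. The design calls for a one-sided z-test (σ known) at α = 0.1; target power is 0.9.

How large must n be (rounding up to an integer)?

Standardized effect: d = |μ₁ − μ₀| / σ = |93.3 − 94.0| / 2.7 = 0.2593
Set Φ(δ − 1.282) = 0.9; then δ − 1.282 = Φ⁻¹(0.9) = 1.282, giving δ = 2.563.
δ = d·√n ⇒ n = (δ/d)² = (2.563 / 0.2593)² = 97.74.
Rounding up, n = 98.

n = 98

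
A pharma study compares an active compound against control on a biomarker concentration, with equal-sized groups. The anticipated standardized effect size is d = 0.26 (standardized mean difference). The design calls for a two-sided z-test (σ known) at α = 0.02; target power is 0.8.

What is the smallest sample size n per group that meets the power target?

Set Φ(δ − 2.326) = 0.8; then δ − 2.326 = Φ⁻¹(0.8) = 0.842, giving δ = 3.168.
(The Φ(−δ − z_{α/2}) term is vanishingly small for δ > 0 and is dropped in the standard sample-size formula.)
δ = d·√(n/2) ⇒ n = 2(δ/d)² = 2 × (3.168 / 0.26)² = 296.92.
Round up to the next whole unit.

n = 297 per group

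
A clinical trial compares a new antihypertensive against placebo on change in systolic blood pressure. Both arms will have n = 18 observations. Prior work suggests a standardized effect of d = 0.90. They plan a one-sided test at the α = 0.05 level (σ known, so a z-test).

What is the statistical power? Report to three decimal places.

Noncentrality parameter: δ = d·√(n/2) = 0.90 × √(18/2) = 2.7000
Critical value for a one-sided test at α = 0.05: z_α = 1.645.
Power = Φ(δ − 1.645) = Φ(1.055) = 0.8543.

Power ≈ 0.854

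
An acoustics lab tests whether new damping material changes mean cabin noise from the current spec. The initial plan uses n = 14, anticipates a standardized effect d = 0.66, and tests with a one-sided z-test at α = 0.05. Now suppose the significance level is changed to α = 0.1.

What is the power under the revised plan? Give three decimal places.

Power ≈ 0.883

δ = d·√n = 0.66 × √14 = 2.4695 (unchanged). New critical value: z_{0.1} = 1.282.
Revised power = P(Z > 1.282 − δ) = Φ(1.188) = 0.8826.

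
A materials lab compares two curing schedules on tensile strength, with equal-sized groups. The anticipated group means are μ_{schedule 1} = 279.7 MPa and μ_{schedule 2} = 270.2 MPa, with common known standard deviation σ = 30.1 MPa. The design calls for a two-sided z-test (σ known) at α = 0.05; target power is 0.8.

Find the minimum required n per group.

n = 158 per group

Standardized effect: d = |μ_{schedule 1} − μ_{schedule 2}| / σ = |279.7 − 270.2| / 30.1 = 0.3156
Set Φ(δ − 1.960) = 0.8; then δ − 1.960 = Φ⁻¹(0.8) = 0.842, giving δ = 2.802.
(Ignoring the negligible lower-tail rejection probability gives the usual closed-form inversion.)
δ = d·√(n/2) ⇒ n = 2(δ/d)² = 2 × (2.802 / 0.3156)² = 157.59.
Round up to the next whole unit.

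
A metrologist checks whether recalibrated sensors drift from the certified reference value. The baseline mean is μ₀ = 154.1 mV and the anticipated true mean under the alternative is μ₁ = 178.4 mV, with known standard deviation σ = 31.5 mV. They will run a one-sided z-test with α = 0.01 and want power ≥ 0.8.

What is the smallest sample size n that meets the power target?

n = 17

Standardized effect: d = |μ₁ − μ₀| / σ = |178.4 − 154.1| / 31.5 = 0.7714
Set Φ(δ − 2.326) = 0.8; then δ − 2.326 = Φ⁻¹(0.8) = 0.842, giving δ = 3.168.
δ = d·√n ⇒ n = (δ/d)² = (3.168 / 0.7714)² = 16.86.
Rounding up, n = 17.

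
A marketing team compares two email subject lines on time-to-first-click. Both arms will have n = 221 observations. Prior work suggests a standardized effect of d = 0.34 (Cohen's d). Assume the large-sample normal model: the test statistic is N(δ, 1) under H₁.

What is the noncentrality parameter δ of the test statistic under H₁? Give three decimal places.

δ ≈ 3.574

δ = d·√(n/2) = 0.34 × √(221/2) = 3.5740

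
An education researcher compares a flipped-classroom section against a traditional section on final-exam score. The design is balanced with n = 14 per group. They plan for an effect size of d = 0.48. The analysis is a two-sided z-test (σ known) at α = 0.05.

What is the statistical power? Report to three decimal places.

Noncentrality parameter: δ = d·√(n/2) = 0.48 × √(14/2) = 1.2700
Critical value for a two-sided test at α = 0.05: z_{α/2} = 1.960.
Power = Φ(δ − 1.960) + Φ(−δ − 1.960) = Φ(-0.690) + Φ(-3.230) = 0.2451 + 0.0006 = 0.2457.

Power ≈ 0.246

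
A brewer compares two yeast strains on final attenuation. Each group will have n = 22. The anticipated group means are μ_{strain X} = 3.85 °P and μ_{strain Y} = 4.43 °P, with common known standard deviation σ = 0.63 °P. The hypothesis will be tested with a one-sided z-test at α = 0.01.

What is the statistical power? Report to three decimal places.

Power ≈ 0.766

Standardized effect: d = |μ_{strain X} − μ_{strain Y}| / σ = |3.85 − 4.43| / 0.63 = 0.9206
Noncentrality parameter: δ = d·√(n/2) = 0.9206 × √(22/2) = 3.0534
Critical value for a one-sided test at α = 0.01: z_α = 2.326.
Power = Φ(δ − 2.326) = Φ(0.727) = 0.7664.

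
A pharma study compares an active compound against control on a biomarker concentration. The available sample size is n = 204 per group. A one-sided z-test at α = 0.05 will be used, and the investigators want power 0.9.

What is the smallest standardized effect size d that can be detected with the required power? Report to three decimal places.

d ≈ 0.290

Required noncentrality: δ = z_{0.05} + z_{0.10} = 1.645 + 1.282 = 2.926.
δ = d·√(n/2) ⇒ d = δ/√(n/2) = 2.926/√(204/2) = 0.2898.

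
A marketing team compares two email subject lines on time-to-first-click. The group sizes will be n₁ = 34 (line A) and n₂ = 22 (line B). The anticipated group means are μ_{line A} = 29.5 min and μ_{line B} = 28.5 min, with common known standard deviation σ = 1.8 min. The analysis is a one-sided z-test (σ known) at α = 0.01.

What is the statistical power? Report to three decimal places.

Power ≈ 0.384

Standardized effect: d = |μ_{line A} − μ_{line B}| / σ = |29.5 − 28.5| / 1.8 = 0.5556
Noncentrality parameter: δ = d / √(1/n₁ + 1/n₂) = 0.5556 / √(1/34 + 1/22) = 2.0304
One-sided α = 0.01 → critical value z_{0.01} = 2.326.
Power = Φ(δ − 2.326) = Φ(-0.296) = 0.3836.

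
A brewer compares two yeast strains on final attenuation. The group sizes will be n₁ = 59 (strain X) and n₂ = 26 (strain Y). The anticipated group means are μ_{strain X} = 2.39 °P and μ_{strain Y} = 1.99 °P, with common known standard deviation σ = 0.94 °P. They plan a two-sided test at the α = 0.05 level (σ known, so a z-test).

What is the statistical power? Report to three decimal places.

Power ≈ 0.440

Standardized effect: d = |μ_{strain X} − μ_{strain Y}| / σ = |2.39 − 1.99| / 0.94 = 0.4255
Noncentrality parameter: δ = d / √(1/n₁ + 1/n₂) = 0.4255 / √(1/59 + 1/26) = 1.8077
Critical value for a two-sided test at α = 0.05: z_{α/2} = 1.960.
Power = Φ(δ − 1.960) + Φ(−δ − 1.960) = Φ(-0.152) + Φ(-3.768) = 0.4395 + 0.0001 = 0.4396.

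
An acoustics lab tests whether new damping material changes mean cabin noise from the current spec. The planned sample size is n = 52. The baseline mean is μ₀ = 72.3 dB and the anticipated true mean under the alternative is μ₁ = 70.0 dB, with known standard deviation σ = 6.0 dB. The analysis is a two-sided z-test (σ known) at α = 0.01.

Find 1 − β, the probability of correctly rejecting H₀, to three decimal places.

Power ≈ 0.575

Standardized effect: d = |μ₁ − μ₀| / σ = |70.0 − 72.3| / 6.0 = 0.3833
Noncentrality parameter: δ = d·√n = 0.3833 × √52 = 2.7643
Critical value for a two-sided test at α = 0.01: z_{α/2} = 2.576.
Power = Φ(δ − 2.576) + Φ(−δ − 2.576) = Φ(0.188) + Φ(-5.340) = 0.5747 + 0.0000 = 0.5747.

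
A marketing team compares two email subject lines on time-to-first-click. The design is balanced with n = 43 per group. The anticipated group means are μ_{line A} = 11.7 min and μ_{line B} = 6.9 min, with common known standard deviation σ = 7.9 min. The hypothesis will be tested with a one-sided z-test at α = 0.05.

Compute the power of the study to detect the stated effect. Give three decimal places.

Power ≈ 0.879

Standardized effect: d = |μ_{line A} − μ_{line B}| / σ = |11.7 − 6.9| / 7.9 = 0.6076
Noncentrality parameter: δ = d·√(n/2) = 0.6076 × √(43/2) = 2.8173
One-sided α = 0.05 → critical value z_{0.05} = 1.645.
Power = Φ(δ − 1.645) = Φ(1.172) = 0.8795.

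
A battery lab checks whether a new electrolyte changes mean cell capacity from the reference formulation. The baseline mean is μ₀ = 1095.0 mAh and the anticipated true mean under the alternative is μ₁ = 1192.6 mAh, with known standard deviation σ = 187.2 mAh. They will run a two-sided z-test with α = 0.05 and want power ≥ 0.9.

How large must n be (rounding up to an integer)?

n = 39

Standardized effect: d = |μ₁ − μ₀| / σ = |1192.6 − 1095.0| / 187.2 = 0.5214
For power 0.9 need Φ(δ − z_{0.025}) = 0.9, so δ = z_{0.025} + z_{0.10} = 1.960 + 1.282 = 3.242.
(The Φ(−δ − z_{α/2}) term is vanishingly small for δ > 0 and is dropped in the standard sample-size formula.)
δ = d·√n ⇒ n = (δ/d)² = (3.242 / 0.5214)² = 38.66.
Round up to the next whole unit.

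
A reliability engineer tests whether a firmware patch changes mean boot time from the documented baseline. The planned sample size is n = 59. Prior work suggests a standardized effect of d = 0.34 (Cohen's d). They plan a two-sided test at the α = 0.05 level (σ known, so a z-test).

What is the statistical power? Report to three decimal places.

Power ≈ 0.743

Noncentrality parameter: δ = d·√n = 0.34 × √59 = 2.6116
Two-sided α = 0.05 → critical value z_{0.025} = 1.960.
Power = Φ(δ − 1.960) + Φ(−δ − 1.960) = Φ(0.652) + Φ(-4.572) = 0.7427 + 0.0000 = 0.7427.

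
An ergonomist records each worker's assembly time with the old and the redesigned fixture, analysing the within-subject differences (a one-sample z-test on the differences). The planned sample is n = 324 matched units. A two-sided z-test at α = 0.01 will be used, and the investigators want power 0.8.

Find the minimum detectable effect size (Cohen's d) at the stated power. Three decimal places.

Need Φ(δ − 2.576) = 0.8, so δ = 2.576 + 0.842 = 3.417.
(Lower-tail contribution to power is negligible for δ > 0.)
δ = d·√n ⇒ d = δ/√n = 3.417/√324 = 0.1899.

d ≈ 0.190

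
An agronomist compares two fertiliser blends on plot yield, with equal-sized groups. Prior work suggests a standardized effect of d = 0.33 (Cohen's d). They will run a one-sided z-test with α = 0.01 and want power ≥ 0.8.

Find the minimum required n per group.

n = 185 per group

Set Φ(δ − 2.326) = 0.8; then δ − 2.326 = Φ⁻¹(0.8) = 0.842, giving δ = 3.168.
δ = d·√(n/2) ⇒ n = 2(δ/d)² = 2 × (3.168 / 0.33)² = 184.32.
Rounding up, n = 185 per group.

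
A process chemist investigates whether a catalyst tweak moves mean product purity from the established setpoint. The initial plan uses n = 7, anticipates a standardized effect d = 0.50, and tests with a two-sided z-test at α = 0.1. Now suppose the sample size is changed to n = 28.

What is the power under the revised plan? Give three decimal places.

Power ≈ 0.842

With n = 28: δ = d·√n = 0.50 × √28 = 2.6458. Critical value z_{0.05} = 1.645.
Revised power = Φ(δ − 1.645) + Φ(−δ − 1.645) = Φ(1.001) + Φ(-4.291) = 0.8416 + 0.0000 = 0.8416.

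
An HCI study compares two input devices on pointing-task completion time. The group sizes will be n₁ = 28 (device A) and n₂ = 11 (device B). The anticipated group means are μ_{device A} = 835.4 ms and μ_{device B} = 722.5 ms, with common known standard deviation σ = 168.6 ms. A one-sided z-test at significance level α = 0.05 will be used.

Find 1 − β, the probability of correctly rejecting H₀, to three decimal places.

Power ≈ 0.594

Standardized effect: d = |μ_{device A} − μ_{device B}| / σ = |835.4 − 722.5| / 168.6 = 0.6696
Noncentrality parameter: δ = d / √(1/n₁ + 1/n₂) = 0.6696 / √(1/28 + 1/11) = 1.8818
Critical value for a one-sided test at α = 0.05: z_α = 1.645.
Power = P(Z > 1.645 − δ) = Φ(0.237) = 0.5937.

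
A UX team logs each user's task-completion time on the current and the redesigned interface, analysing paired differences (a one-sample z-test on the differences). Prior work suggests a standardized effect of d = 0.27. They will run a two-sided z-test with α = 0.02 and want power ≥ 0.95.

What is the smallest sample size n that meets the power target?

Set Φ(δ − 2.326) = 0.95; then δ − 2.326 = Φ⁻¹(0.95) = 1.645, giving δ = 3.971.
(For δ > 0 the lower-tail rejection region contributes negligibly to power, so the one-term inversion is standard.)
δ = d·√n ⇒ n = (δ/d)² = (3.971 / 0.27)² = 216.33.
Round up to the next whole unit.

n = 217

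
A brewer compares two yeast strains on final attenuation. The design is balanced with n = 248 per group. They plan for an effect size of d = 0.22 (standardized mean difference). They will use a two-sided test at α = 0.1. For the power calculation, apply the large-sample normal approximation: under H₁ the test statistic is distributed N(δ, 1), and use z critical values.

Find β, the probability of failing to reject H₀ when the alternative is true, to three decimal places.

β ≈ 0.210

Noncentrality parameter: δ = d·√(n/2) = 0.22 × √(248/2) = 2.4498
Two-sided α = 0.1 → critical value z_{0.05} = 1.645.
Power = Φ(δ − 1.645) + Φ(−δ − 1.645) = Φ(0.805) + Φ(-4.095) = 0.7896 + 0.0000 = 0.7896.
Type II error: β = 1 − power = 1 − 0.7896 = 0.2104.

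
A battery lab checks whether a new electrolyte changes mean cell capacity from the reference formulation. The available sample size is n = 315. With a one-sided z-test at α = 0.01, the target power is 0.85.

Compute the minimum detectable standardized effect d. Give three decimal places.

Required noncentrality: δ = z_{0.01} + z_{0.15} = 2.326 + 1.036 = 3.363.
δ = d·√n ⇒ d = δ/√n = 3.363/√315 = 0.1895.

d ≈ 0.189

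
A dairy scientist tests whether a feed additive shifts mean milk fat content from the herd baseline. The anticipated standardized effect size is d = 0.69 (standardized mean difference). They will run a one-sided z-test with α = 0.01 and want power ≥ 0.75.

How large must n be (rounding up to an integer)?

n = 19

Set Φ(δ − 2.326) = 0.75; then δ − 2.326 = Φ⁻¹(0.75) = 0.674, giving δ = 3.001.
δ = d·√n ⇒ n = (δ/d)² = (3.001 / 0.69)² = 18.91.
Rounding up, n = 19.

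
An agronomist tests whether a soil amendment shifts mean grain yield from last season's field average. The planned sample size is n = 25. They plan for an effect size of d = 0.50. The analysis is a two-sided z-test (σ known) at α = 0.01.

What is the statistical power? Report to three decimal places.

Noncentrality parameter: δ = d·√n = 0.50 × √25 = 2.5000
Critical value for a two-sided test at α = 0.01: z_{α/2} = 2.576.
Power = Φ(δ − 2.576) + Φ(−δ − 2.576) = Φ(-0.076) + Φ(-5.076) = 0.4698 + 0.0000 = 0.4698.

Power ≈ 0.470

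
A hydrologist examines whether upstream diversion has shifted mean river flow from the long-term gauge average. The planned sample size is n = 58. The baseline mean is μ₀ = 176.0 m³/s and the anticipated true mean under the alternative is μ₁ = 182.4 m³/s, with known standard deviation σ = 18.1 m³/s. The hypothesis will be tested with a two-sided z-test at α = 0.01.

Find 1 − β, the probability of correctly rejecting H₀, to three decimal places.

Standardized effect: d = |μ₁ − μ₀| / σ = |182.4 − 176.0| / 18.1 = 0.3536
Noncentrality parameter: δ = d·√n = 0.3536 × √58 = 2.6929
Two-sided α = 0.01 → critical value z_{0.005} = 2.576.
Power = Φ(δ − 2.576) + Φ(−δ − 2.576) = Φ(0.117) + Φ(-5.269) = 0.5466 + 0.0000 = 0.5466.

Power ≈ 0.547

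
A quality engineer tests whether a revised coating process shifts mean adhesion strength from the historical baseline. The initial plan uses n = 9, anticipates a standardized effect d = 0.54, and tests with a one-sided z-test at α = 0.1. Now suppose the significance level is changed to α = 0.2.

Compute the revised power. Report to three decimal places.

δ = d·√n = 0.54 × √9 = 1.6200 (unchanged). New critical value: z_{0.2} = 0.842.
Revised power = Φ(δ − 0.842) = Φ(0.778) = 0.7818.

Power ≈ 0.782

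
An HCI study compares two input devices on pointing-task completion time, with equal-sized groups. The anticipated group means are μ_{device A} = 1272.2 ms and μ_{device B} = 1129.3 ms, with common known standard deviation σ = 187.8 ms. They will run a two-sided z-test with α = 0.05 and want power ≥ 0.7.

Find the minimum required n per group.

Standardized effect: d = |μ_{device A} − μ_{device B}| / σ = |1272.2 − 1129.3| / 187.8 = 0.7609
Set Φ(δ − 1.960) = 0.7; then δ − 1.960 = Φ⁻¹(0.7) = 0.524, giving δ = 2.484.
(The Φ(−δ − z_{α/2}) term is vanishingly small for δ > 0 and is dropped in the standard sample-size formula.)
δ = d·√(n/2) ⇒ n = 2(δ/d)² = 2 × (2.484 / 0.7609)² = 21.32.
Rounding up, n = 22 per group.

n = 22 per group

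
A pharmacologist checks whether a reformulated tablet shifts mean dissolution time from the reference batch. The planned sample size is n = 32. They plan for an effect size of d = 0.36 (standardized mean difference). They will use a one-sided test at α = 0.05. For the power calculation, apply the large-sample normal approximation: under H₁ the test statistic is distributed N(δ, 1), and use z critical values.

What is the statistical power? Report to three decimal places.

Noncentrality parameter: δ = d·√n = 0.36 × √32 = 2.0365
Critical value for a one-sided test at α = 0.05: z_α = 1.645.
Power = Φ(δ − 1.645) = Φ(0.392) = 0.6523.

Power ≈ 0.652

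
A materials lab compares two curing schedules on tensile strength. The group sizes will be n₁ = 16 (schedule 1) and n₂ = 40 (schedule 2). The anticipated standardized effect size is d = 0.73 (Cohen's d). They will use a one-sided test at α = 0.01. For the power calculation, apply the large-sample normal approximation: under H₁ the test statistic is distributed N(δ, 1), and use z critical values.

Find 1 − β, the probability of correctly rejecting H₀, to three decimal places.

Power ≈ 0.556

Noncentrality parameter: δ = d / √(1/n₁ + 1/n₂) = 0.73 / √(1/16 + 1/40) = 2.4679
One-sided α = 0.01 → critical value z_{0.01} = 2.326.
Power = P(Z > 2.326 − δ) = Φ(0.142) = 0.5563.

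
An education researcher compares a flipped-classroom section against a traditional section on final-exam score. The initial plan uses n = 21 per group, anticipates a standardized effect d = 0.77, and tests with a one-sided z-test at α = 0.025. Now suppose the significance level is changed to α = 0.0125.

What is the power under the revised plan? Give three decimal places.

δ = d·√(n/2) = 0.77 × √(21/2) = 2.4951 (unchanged). New critical value: z_{0.0125} = 2.241.
Revised power = Φ(δ − 2.241) = Φ(0.254) = 0.6001.

Power ≈ 0.600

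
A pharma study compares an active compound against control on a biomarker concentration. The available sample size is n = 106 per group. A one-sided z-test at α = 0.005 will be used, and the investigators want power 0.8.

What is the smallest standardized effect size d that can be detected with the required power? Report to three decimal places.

Need Φ(δ − 2.576) = 0.8, so δ = 2.576 + 0.842 = 3.417.
δ = d·√(n/2) ⇒ d = δ/√(n/2) = 3.417/√(106/2) = 0.4694.

d ≈ 0.469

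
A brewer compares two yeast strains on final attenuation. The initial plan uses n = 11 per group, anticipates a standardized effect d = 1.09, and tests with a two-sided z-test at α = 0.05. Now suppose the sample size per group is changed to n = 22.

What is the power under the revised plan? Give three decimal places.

With n = 22 per group: δ = d·√(n/2) = 1.09 × √(22/2) = 3.6151. Critical value z_{0.025} = 1.960.
Revised power = Φ(δ − 1.960) + Φ(−δ − 1.960) = Φ(1.655) + Φ(-5.575) = 0.9511 + 0.0000 = 0.9511.

Power ≈ 0.951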